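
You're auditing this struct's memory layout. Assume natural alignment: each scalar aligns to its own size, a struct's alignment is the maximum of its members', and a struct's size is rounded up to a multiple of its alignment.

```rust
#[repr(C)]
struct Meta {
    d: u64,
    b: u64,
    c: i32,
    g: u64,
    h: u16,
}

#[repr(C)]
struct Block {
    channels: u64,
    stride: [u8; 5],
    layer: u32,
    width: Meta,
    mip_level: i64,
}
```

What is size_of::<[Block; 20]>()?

Meta: d at 0 (size 8, align 8) → ends 8; b at 8 (size 8, align 8) → ends 16; c at 16 (size 4, align 4) → ends 20; pad 4 to align 8 for g; g at 24 (size 8, align 8) → ends 32; h at 32 (size 2, align 2) → ends 34; tail pad 6 to reach multiple of 8; total 40 bytes, alignment 8
channels at 0 (size 8, align 8) → ends 8
stride at 8 (size 5, align 1) → ends 13
pad 3 to align 4 for layer
layer at 16 (size 4, align 4) → ends 20
pad 4 to align 8 for width
width at 24 (size 40, align 8) → ends 64
mip_level at 64 (size 8, align 8) → ends 72
total 72 bytes, alignment 8
array of 20: 20 × 72 = 1440

1440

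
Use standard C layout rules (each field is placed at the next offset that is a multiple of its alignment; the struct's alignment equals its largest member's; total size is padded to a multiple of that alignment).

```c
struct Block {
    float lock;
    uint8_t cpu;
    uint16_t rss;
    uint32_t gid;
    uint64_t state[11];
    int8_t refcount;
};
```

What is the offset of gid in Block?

0..4  lock  (4B, 4-aligned)
4..5  cpu  (1B, 1-aligned)
5..6  -- padding (1B)
6..8  rss  (2B, 2-aligned)
8..12  gid  (4B, 4-aligned)

8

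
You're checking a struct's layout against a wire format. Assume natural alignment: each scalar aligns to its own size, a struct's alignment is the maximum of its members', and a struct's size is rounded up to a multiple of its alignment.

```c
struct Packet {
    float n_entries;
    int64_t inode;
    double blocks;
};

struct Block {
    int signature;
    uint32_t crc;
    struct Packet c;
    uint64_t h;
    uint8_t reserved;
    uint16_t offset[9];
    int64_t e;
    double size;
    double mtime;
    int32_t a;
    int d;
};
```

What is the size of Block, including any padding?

Packet: @0: n_entries [4B, align 4] → 4; +4 pad (align 8); @8: inode [8B, align 8] → 16; @16: blocks [8B, align 8] → 24; size 24, align 8
@0: signature [4B, align 4] → 4
@4: crc [4B, align 4] → 8
@8: c [24B, align 8] → 32
@32: h [8B, align 8] → 40
@40: reserved [1B, align 1] → 41
+1 pad (align 2)
@42: offset [18B, align 2] → 60
+4 pad (align 8)
@64: e [8B, align 8] → 72
@72: size [8B, align 8] → 80
@80: mtime [8B, align 8] → 88
@88: a [4B, align 4] → 92
@92: d [4B, align 4] → 96
size 96, align 8

96 bytes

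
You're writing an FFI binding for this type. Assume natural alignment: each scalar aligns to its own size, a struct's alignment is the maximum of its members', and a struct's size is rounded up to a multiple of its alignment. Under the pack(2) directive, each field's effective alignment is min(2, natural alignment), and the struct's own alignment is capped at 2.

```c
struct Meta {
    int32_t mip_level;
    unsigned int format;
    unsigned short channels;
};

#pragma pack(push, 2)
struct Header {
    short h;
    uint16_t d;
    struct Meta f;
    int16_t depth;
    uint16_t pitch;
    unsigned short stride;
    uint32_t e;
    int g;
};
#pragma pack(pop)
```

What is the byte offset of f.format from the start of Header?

8

Meta: @0: mip_level [4B, align 4] → 4; @4: format [4B, align 4] → 8; @8: channels [2B, align 2] → 10; +2 tail pad (align 4); size 12, align 4
@0: h [2B, align 2] → 2
@2: d [2B, align 2] → 4
@4: f [12B, align 2] → 16
within Meta: format at 4
4 + 4 = 8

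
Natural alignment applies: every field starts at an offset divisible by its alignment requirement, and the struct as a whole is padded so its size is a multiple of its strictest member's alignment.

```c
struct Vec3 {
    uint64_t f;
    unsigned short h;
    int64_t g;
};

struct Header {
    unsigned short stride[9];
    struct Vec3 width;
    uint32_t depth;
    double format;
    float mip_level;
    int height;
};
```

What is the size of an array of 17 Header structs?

Vec3: 0..8  f  (8B, 8-aligned); 8..10  h  (2B, 2-aligned); 10..16  -- padding (6B); 16..24  g  (8B, 8-aligned); sizeof = 24, alignof = 8
0..18  stride  (18B, 2-aligned)
18..24  -- padding (6B)
24..48  width  (24B, 8-aligned)
48..52  depth  (4B, 4-aligned)
52..56  -- padding (4B)
56..64  format  (8B, 8-aligned)
64..68  mip_level  (4B, 4-aligned)
68..72  height  (4B, 4-aligned)
sizeof = 72, alignof = 8
array of 17: 17 × 72 = 1224

1224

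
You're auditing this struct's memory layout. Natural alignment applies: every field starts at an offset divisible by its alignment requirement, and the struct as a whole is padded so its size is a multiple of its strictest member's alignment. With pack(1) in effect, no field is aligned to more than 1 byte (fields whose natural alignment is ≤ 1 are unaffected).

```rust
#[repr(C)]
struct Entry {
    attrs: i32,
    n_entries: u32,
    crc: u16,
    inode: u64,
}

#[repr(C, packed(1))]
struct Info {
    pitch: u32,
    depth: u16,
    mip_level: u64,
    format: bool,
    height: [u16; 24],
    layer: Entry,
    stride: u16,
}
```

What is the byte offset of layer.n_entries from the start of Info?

67

Entry: 0..4  attrs  (4B, 4-aligned); 4..8  n_entries  (4B, 4-aligned); 8..10  crc  (2B, 2-aligned); 10..16  -- padding (6B); 16..24  inode  (8B, 8-aligned); sizeof = 24, alignof = 8
0..4  pitch  (4B, 1-aligned)
4..6  depth  (2B, 1-aligned)
6..14  mip_level  (8B, 1-aligned)
14..15  format  (1B, 1-aligned)
15..63  height  (48B, 1-aligned)
63..87  layer  (24B, 1-aligned)
within Entry: n_entries at 4
63 + 4 = 67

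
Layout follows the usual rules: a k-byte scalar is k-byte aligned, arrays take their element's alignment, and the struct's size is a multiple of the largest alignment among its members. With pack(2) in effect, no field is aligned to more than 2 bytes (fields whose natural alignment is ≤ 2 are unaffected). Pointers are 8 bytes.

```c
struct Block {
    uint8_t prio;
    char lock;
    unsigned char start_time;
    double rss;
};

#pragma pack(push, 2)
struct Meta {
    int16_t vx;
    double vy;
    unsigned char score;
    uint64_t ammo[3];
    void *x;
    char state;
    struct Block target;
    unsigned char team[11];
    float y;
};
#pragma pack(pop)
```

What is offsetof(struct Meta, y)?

74

Block: @0: prio [1B, align 1] → 1; @1: lock [1B, align 1] → 2; @2: start_time [1B, align 1] → 3; +5 pad (align 8); @8: rss [8B, align 8] → 16; size 16, align 8
@0: vx [2B, align 2] → 2
@2: vy [8B, align 2] → 10
@10: score [1B, align 1] → 11
+1 pad (align 2)
@12: ammo [24B, align 2] → 36
@36: x [8B, align 2] → 44
@44: state [1B, align 1] → 45
+1 pad (align 2)
@46: target [16B, align 2] → 62
@62: team [11B, align 1] → 73
+1 pad (align 2)
@74: y [4B, align 2] → 78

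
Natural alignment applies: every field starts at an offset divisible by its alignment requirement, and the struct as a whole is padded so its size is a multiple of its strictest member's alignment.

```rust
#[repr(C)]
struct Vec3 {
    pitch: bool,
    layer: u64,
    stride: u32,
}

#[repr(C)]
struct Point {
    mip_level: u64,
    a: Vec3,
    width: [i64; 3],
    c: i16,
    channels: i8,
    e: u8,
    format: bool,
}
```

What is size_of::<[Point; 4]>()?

Vec3: pitch at 0 (size 1, align 1) → ends 1; pad 7 to align 8 for layer; layer at 8 (size 8, align 8) → ends 16; stride at 16 (size 4, align 4) → ends 20; tail pad 4 to reach multiple of 8; total 24 bytes, alignment 8
mip_level at 0 (size 8, align 8) → ends 8
a at 8 (size 24, align 8) → ends 32
width at 32 (size 24, align 8) → ends 56
c at 56 (size 2, align 2) → ends 58
channels at 58 (size 1, align 1) → ends 59
e at 59 (size 1, align 1) → ends 60
format at 60 (size 1, align 1) → ends 61
tail pad 3 to reach multiple of 8
total 64 bytes, alignment 8
array of 4: 4 × 64 = 256

256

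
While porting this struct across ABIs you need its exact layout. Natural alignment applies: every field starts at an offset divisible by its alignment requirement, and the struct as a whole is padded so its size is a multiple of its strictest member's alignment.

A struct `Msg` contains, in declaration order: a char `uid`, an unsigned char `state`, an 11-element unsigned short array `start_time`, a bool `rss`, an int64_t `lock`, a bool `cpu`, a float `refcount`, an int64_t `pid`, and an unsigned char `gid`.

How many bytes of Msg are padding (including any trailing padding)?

uid at 0 (size 1, align 1) → ends 1
state at 1 (size 1, align 1) → ends 2
start_time at 2 (size 22, align 2) → ends 24
rss at 24 (size 1, align 1) → ends 25
pad 7 to align 8 for lock
lock at 32 (size 8, align 8) → ends 40
cpu at 40 (size 1, align 1) → ends 41
pad 3 to align 4 for refcount
refcount at 44 (size 4, align 4) → ends 48
pid at 48 (size 8, align 8) → ends 56
gid at 56 (size 1, align 1) → ends 57
tail pad 7 to reach multiple of 8
total 64 bytes, alignment 8
data bytes 47, size 64 → padding 17

17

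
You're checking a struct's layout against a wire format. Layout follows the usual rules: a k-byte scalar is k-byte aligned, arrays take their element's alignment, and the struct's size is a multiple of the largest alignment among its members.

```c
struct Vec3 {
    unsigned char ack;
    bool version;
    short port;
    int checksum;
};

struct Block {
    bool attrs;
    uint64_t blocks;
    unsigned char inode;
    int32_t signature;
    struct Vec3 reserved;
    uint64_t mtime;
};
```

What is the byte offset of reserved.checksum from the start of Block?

Vec3: 0..1  ack  (1B, 1-aligned); 1..2  version  (1B, 1-aligned); 2..4  port  (2B, 2-aligned); 4..8  checksum  (4B, 4-aligned); sizeof = 8, alignof = 4
0..1  attrs  (1B, 1-aligned)
1..8  -- padding (7B)
8..16  blocks  (8B, 8-aligned)
16..17  inode  (1B, 1-aligned)
17..20  -- padding (3B)
20..24  signature  (4B, 4-aligned)
24..32  reserved  (8B, 4-aligned)
within Vec3: checksum at 4
24 + 4 = 28

28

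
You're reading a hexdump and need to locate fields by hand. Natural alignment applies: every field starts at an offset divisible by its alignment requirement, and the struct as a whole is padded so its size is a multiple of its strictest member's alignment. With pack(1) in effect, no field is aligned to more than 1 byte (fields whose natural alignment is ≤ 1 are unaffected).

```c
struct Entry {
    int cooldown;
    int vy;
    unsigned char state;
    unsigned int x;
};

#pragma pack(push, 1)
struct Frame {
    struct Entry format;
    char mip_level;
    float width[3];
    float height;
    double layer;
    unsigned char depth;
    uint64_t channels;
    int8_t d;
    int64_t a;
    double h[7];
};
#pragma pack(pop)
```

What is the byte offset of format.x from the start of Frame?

12

Entry: @0: cooldown [4B, align 4] → 4; @4: vy [4B, align 4] → 8; @8: state [1B, align 1] → 9; +3 pad (align 4); @12: x [4B, align 4] → 16; size 16, align 4
@0: format [16B, align 1] → 16
within Entry: x at 12
0 + 12 = 12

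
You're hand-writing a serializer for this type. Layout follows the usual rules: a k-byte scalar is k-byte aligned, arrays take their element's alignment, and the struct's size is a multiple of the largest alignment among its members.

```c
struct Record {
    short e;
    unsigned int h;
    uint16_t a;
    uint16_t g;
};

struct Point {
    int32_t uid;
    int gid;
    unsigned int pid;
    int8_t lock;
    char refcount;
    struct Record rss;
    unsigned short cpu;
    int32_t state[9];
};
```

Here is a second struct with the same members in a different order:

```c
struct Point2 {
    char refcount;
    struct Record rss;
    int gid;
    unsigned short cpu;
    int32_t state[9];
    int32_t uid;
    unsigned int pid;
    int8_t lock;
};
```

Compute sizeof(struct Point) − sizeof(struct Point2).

Record: e at 0 (size 2, align 2) → ends 2; pad 2 to align 4 for h; h at 4 (size 4, align 4) → ends 8; a at 8 (size 2, align 2) → ends 10; g at 10 (size 2, align 2) → ends 12; total 12 bytes, alignment 4
uid at 0 (size 4, align 4) → ends 4
gid at 4 (size 4, align 4) → ends 8
pid at 8 (size 4, align 4) → ends 12
lock at 12 (size 1, align 1) → ends 13
refcount at 13 (size 1, align 1) → ends 14
pad 2 to align 4 for rss
rss at 16 (size 12, align 4) → ends 28
cpu at 28 (size 2, align 2) → ends 30
pad 2 to align 4 for state
state at 32 (size 36, align 4) → ends 68
total 68 bytes, alignment 4
— Point2 —
refcount at 0 (size 1, align 1) → ends 1
pad 3 to align 4 for rss
rss at 4 (size 12, align 4) → ends 16
gid at 16 (size 4, align 4) → ends 20
cpu at 20 (size 2, align 2) → ends 22
pad 2 to align 4 for state
state at 24 (size 36, align 4) → ends 60
uid at 60 (size 4, align 4) → ends 64
pid at 64 (size 4, align 4) → ends 68
lock at 68 (size 1, align 1) → ends 69
tail pad 3 to reach multiple of 4
total 72 bytes, alignment 4
68 − 72 = -4

-4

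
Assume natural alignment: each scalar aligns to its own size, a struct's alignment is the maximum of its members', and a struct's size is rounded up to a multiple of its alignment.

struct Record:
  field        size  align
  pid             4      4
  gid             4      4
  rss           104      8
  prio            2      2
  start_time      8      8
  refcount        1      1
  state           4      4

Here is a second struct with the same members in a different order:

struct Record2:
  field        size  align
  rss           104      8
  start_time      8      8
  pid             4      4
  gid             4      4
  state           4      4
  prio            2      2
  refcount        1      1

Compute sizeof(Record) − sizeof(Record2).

8

@0: pid [4B, align 4] → 4
@4: gid [4B, align 4] → 8
@8: rss [104B, align 8] → 112
@112: prio [2B, align 2] → 114
+6 pad (align 8)
@120: start_time [8B, align 8] → 128
@128: refcount [1B, align 1] → 129
+3 pad (align 4)
@132: state [4B, align 4] → 136
size 136, align 8
— Record2 —
@0: rss [104B, align 8] → 104
@104: start_time [8B, align 8] → 112
@112: pid [4B, align 4] → 116
@116: gid [4B, align 4] → 120
@120: state [4B, align 4] → 124
@124: prio [2B, align 2] → 126
@126: refcount [1B, align 1] → 127
+1 tail pad (align 8)
size 128, align 8
136 − 128 = 8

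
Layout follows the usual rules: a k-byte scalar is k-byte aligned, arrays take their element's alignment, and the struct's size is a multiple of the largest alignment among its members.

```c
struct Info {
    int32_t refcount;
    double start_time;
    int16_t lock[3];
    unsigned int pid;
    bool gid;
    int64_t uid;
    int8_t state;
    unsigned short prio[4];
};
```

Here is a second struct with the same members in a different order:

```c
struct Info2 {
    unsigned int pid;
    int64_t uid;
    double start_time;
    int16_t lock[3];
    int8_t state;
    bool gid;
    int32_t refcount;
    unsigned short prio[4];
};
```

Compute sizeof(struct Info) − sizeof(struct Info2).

8

0..4  refcount  (4B, 4-aligned)
4..8  -- padding (4B)
8..16  start_time  (8B, 8-aligned)
16..22  lock  (6B, 2-aligned)
22..24  -- padding (2B)
24..28  pid  (4B, 4-aligned)
28..29  gid  (1B, 1-aligned)
29..32  -- padding (3B)
32..40  uid  (8B, 8-aligned)
40..41  state  (1B, 1-aligned)
41..42  -- padding (1B)
42..50  prio  (8B, 2-aligned)
50..56  -- tail padding (6B)
sizeof = 56, alignof = 8
— Info2 —
0..4  pid  (4B, 4-aligned)
4..8  -- padding (4B)
8..16  uid  (8B, 8-aligned)
16..24  start_time  (8B, 8-aligned)
24..30  lock  (6B, 2-aligned)
30..31  state  (1B, 1-aligned)
31..32  gid  (1B, 1-aligned)
32..36  refcount  (4B, 4-aligned)
36..44  prio  (8B, 2-aligned)
44..48  -- tail padding (4B)
sizeof = 48, alignof = 8
56 − 48 = 8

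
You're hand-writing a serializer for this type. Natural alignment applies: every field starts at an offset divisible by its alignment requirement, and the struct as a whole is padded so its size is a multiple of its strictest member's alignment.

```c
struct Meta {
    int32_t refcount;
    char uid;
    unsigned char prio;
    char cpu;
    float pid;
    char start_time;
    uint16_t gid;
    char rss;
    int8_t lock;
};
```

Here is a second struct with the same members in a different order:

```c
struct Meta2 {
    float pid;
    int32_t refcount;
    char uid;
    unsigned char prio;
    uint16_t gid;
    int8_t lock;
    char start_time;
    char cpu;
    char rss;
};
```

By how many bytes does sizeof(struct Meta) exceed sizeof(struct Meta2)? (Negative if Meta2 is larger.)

4

@0: refcount [4B, align 4] → 4
@4: uid [1B, align 1] → 5
@5: prio [1B, align 1] → 6
@6: cpu [1B, align 1] → 7
+1 pad (align 4)
@8: pid [4B, align 4] → 12
@12: start_time [1B, align 1] → 13
+1 pad (align 2)
@14: gid [2B, align 2] → 16
@16: rss [1B, align 1] → 17
@17: lock [1B, align 1] → 18
+2 tail pad (align 4)
size 20, align 4
— Meta2 —
@0: pid [4B, align 4] → 4
@4: refcount [4B, align 4] → 8
@8: uid [1B, align 1] → 9
@9: prio [1B, align 1] → 10
@10: gid [2B, align 2] → 12
@12: lock [1B, align 1] → 13
@13: start_time [1B, align 1] → 14
@14: cpu [1B, align 1] → 15
@15: rss [1B, align 1] → 16
size 16, align 4
20 − 16 = 4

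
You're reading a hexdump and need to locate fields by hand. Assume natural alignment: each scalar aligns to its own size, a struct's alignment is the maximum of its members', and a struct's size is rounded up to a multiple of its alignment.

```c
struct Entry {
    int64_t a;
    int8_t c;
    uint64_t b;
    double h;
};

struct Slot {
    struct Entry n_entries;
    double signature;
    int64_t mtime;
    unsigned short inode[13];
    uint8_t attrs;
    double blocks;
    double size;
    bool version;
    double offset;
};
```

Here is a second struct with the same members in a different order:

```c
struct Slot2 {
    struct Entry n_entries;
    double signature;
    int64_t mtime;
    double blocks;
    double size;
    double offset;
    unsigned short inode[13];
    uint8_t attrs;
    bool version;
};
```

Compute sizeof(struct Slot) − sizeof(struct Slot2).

8

Entry: 0..8  a  (8B, 8-aligned); 8..9  c  (1B, 1-aligned); 9..16  -- padding (7B); 16..24  b  (8B, 8-aligned); 24..32  h  (8B, 8-aligned); sizeof = 32, alignof = 8
0..32  n_entries  (32B, 8-aligned)
32..40  signature  (8B, 8-aligned)
40..48  mtime  (8B, 8-aligned)
48..74  inode  (26B, 2-aligned)
74..75  attrs  (1B, 1-aligned)
75..80  -- padding (5B)
80..88  blocks  (8B, 8-aligned)
88..96  size  (8B, 8-aligned)
96..97  version  (1B, 1-aligned)
97..104  -- padding (7B)
104..112  offset  (8B, 8-aligned)
sizeof = 112, alignof = 8
— Slot2 —
0..32  n_entries  (32B, 8-aligned)
32..40  signature  (8B, 8-aligned)
40..48  mtime  (8B, 8-aligned)
48..56  blocks  (8B, 8-aligned)
56..64  size  (8B, 8-aligned)
64..72  offset  (8B, 8-aligned)
72..98  inode  (26B, 2-aligned)
98..99  attrs  (1B, 1-aligned)
99..100  version  (1B, 1-aligned)
100..104  -- tail padding (4B)
sizeof = 104, alignof = 8
112 − 104 = 8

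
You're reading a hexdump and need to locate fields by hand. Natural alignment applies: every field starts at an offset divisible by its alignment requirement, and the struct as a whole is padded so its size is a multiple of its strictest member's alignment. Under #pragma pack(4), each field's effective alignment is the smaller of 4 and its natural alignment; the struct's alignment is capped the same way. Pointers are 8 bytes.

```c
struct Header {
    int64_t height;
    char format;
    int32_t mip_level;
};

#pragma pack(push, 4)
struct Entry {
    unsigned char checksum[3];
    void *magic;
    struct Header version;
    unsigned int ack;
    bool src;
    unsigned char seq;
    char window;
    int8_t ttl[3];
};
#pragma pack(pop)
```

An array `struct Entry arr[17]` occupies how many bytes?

680

Header: @0: height [8B, align 8] → 8; @8: format [1B, align 1] → 9; +3 pad (align 4); @12: mip_level [4B, align 4] → 16; size 16, align 8
@0: checksum [3B, align 1] → 3
+1 pad (align 4)
@4: magic [8B, align 4] → 12
@12: version [16B, align 4] → 28
@28: ack [4B, align 4] → 32
@32: src [1B, align 1] → 33
@33: seq [1B, align 1] → 34
@34: window [1B, align 1] → 35
@35: ttl [3B, align 1] → 38
+2 tail pad (align 4)
size 40, align 4
array of 17: 17 × 40 = 680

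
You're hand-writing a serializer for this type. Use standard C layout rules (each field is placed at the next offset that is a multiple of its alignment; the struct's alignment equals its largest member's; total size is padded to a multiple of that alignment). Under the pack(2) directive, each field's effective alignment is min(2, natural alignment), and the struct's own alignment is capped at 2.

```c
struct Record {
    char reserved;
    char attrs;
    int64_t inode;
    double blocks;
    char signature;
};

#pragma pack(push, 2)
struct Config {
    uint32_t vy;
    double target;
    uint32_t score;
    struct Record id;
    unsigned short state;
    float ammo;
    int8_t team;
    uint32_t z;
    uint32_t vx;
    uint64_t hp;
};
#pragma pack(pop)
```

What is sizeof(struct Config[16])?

Record: 0..1  reserved  (1B, 1-aligned); 1..2  attrs  (1B, 1-aligned); 2..8  -- padding (6B); 8..16  inode  (8B, 8-aligned); 16..24  blocks  (8B, 8-aligned); 24..25  signature  (1B, 1-aligned); 25..32  -- tail padding (7B); sizeof = 32, alignof = 8
0..4  vy  (4B, 2-aligned)
4..12  target  (8B, 2-aligned)
12..16  score  (4B, 2-aligned)
16..48  id  (32B, 2-aligned)
48..50  state  (2B, 2-aligned)
50..54  ammo  (4B, 2-aligned)
54..55  team  (1B, 1-aligned)
55..56  -- padding (1B)
56..60  z  (4B, 2-aligned)
60..64  vx  (4B, 2-aligned)
64..72  hp  (8B, 2-aligned)
sizeof = 72, alignof = 2
array of 16: 16 × 72 = 1152

1152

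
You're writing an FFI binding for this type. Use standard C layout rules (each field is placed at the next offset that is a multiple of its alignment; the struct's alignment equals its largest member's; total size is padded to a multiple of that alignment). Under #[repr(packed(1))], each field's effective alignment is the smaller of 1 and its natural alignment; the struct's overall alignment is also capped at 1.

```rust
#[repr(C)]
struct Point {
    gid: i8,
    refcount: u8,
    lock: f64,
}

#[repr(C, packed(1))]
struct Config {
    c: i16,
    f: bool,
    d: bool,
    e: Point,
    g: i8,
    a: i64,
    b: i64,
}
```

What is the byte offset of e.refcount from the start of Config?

5

Point: 0..1  gid  (1B, 1-aligned); 1..2  refcount  (1B, 1-aligned); 2..8  -- padding (6B); 8..16  lock  (8B, 8-aligned); sizeof = 16, alignof = 8
0..2  c  (2B, 1-aligned)
2..3  f  (1B, 1-aligned)
3..4  d  (1B, 1-aligned)
4..20  e  (16B, 1-aligned)
within Point: refcount at 1
4 + 1 = 5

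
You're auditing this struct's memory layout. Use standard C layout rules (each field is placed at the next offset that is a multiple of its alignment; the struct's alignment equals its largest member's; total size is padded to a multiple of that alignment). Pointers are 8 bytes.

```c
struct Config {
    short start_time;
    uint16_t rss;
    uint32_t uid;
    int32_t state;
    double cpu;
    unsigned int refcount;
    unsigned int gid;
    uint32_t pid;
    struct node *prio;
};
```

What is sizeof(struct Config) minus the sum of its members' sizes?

@0: start_time [2B, align 2] → 2
@2: rss [2B, align 2] → 4
@4: uid [4B, align 4] → 8
@8: state [4B, align 4] → 12
+4 pad (align 8)
@16: cpu [8B, align 8] → 24
@24: refcount [4B, align 4] → 28
@28: gid [4B, align 4] → 32
@32: pid [4B, align 4] → 36
+4 pad (align 8)
@40: prio [8B, align 8] → 48
size 48, align 8
data bytes 40, size 48 → padding 8

8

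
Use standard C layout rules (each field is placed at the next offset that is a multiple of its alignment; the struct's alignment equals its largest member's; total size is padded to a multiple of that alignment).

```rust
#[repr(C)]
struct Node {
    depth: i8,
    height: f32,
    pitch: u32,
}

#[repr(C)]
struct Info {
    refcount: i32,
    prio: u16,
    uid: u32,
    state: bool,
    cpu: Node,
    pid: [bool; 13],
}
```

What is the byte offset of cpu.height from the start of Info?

20

Node: depth at 0 (size 1, align 1) → ends 1; pad 3 to align 4 for height; height at 4 (size 4, align 4) → ends 8; pitch at 8 (size 4, align 4) → ends 12; total 12 bytes, alignment 4
refcount at 0 (size 4, align 4) → ends 4
prio at 4 (size 2, align 2) → ends 6
pad 2 to align 4 for uid
uid at 8 (size 4, align 4) → ends 12
state at 12 (size 1, align 1) → ends 13
pad 3 to align 4 for cpu
cpu at 16 (size 12, align 4) → ends 28
within Node: height at 4
16 + 4 = 20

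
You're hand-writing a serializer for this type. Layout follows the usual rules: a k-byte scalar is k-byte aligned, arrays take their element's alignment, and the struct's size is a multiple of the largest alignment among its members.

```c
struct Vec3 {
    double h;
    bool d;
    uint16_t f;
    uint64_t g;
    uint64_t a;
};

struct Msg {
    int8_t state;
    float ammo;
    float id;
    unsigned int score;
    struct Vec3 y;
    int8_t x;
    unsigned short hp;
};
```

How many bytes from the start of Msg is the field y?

Vec3: 0..8  h  (8B, 8-aligned); 8..9  d  (1B, 1-aligned); 9..10  -- padding (1B); 10..12  f  (2B, 2-aligned); 12..16  -- padding (4B); 16..24  g  (8B, 8-aligned); 24..32  a  (8B, 8-aligned); sizeof = 32, alignof = 8
0..1  state  (1B, 1-aligned)
1..4  -- padding (3B)
4..8  ammo  (4B, 4-aligned)
8..12  id  (4B, 4-aligned)
12..16  score  (4B, 4-aligned)
16..48  y  (32B, 8-aligned)

16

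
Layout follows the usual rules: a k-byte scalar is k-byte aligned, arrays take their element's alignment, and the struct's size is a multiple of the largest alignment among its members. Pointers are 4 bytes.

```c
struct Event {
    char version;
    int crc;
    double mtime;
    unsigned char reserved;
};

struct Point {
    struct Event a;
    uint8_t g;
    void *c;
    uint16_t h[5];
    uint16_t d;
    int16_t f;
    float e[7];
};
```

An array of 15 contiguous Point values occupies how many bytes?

1200

Event: version at 0 (size 1, align 1) → ends 1; pad 3 to align 4 for crc; crc at 4 (size 4, align 4) → ends 8; mtime at 8 (size 8, align 8) → ends 16; reserved at 16 (size 1, align 1) → ends 17; tail pad 7 to reach multiple of 8; total 24 bytes, alignment 8
a at 0 (size 24, align 8) → ends 24
g at 24 (size 1, align 1) → ends 25
pad 3 to align 4 for c
c at 28 (size 4, align 4) → ends 32
h at 32 (size 10, align 2) → ends 42
d at 42 (size 2, align 2) → ends 44
f at 44 (size 2, align 2) → ends 46
pad 2 to align 4 for e
e at 48 (size 28, align 4) → ends 76
tail pad 4 to reach multiple of 8
total 80 bytes, alignment 8
array of 15: 15 × 80 = 1200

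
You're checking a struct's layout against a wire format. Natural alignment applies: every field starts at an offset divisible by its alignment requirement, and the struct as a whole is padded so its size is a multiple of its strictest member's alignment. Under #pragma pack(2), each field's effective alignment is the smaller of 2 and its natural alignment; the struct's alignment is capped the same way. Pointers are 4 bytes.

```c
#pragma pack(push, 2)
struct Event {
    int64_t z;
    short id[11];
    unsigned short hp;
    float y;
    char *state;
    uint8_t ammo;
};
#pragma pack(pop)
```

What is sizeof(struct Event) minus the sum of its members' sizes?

1

0..8  z  (8B, 2-aligned)
8..30  id  (22B, 2-aligned)
30..32  hp  (2B, 2-aligned)
32..36  y  (4B, 2-aligned)
36..40  state  (4B, 2-aligned)
40..41  ammo  (1B, 1-aligned)
41..42  -- tail padding (1B)
sizeof = 42, alignof = 2
data bytes 41, size 42 → padding 1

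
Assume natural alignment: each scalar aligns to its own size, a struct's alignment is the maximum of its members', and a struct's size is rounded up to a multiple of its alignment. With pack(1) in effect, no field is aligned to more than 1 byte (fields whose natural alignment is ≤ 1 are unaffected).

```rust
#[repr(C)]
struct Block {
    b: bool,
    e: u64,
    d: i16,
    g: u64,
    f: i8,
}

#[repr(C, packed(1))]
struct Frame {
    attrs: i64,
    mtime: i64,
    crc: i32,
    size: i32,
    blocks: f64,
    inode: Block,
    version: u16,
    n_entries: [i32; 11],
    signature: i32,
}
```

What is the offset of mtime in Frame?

Block: b at 0 (size 1, align 1) → ends 1; pad 7 to align 8 for e; e at 8 (size 8, align 8) → ends 16; d at 16 (size 2, align 2) → ends 18; pad 6 to align 8 for g; g at 24 (size 8, align 8) → ends 32; f at 32 (size 1, align 1) → ends 33; tail pad 7 to reach multiple of 8; total 40 bytes, alignment 8
attrs at 0 (size 8, align 1) → ends 8
mtime at 8 (size 8, align 1) → ends 16

8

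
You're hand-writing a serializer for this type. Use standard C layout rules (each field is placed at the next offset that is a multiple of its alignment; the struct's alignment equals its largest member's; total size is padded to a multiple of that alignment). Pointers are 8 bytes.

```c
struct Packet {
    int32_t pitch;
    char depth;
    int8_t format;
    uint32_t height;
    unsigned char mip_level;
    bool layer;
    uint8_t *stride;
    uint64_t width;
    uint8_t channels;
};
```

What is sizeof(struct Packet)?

0..4  pitch  (4B, 4-aligned)
4..5  depth  (1B, 1-aligned)
5..6  format  (1B, 1-aligned)
6..8  -- padding (2B)
8..12  height  (4B, 4-aligned)
12..13  mip_level  (1B, 1-aligned)
13..14  layer  (1B, 1-aligned)
14..16  -- padding (2B)
16..24  stride  (8B, 8-aligned)
24..32  width  (8B, 8-aligned)
32..33  channels  (1B, 1-aligned)
33..40  -- tail padding (7B)
sizeof = 40, alignof = 8

40 bytes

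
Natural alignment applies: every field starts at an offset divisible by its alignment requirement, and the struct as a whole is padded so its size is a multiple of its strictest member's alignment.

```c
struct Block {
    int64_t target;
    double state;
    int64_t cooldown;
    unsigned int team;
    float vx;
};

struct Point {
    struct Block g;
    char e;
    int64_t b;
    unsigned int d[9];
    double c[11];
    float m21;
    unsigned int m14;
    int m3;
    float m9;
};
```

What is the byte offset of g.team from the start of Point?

24

Block: target at 0 (size 8, align 8) → ends 8; state at 8 (size 8, align 8) → ends 16; cooldown at 16 (size 8, align 8) → ends 24; team at 24 (size 4, align 4) → ends 28; vx at 28 (size 4, align 4) → ends 32; total 32 bytes, alignment 8
g at 0 (size 32, align 8) → ends 32
within Block: team at 24
0 + 24 = 24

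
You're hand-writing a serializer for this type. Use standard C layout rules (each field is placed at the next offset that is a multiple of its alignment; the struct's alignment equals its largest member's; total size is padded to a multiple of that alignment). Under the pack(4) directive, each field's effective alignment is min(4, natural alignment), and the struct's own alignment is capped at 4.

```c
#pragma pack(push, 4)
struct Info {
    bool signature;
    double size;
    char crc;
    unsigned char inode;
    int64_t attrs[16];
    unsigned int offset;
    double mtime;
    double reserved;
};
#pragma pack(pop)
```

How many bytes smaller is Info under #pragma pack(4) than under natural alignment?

12

natural layout:
  0..1  signature  (1B, 1-aligned)
  1..8  -- padding (7B)
  8..16  size  (8B, 8-aligned)
  16..17  crc  (1B, 1-aligned)
  17..18  inode  (1B, 1-aligned)
  18..24  -- padding (6B)
  24..152  attrs  (128B, 8-aligned)
  152..156  offset  (4B, 4-aligned)
  156..160  -- padding (4B)
  160..168  mtime  (8B, 8-aligned)
  168..176  reserved  (8B, 8-aligned)
  sizeof = 176, alignof = 8
packed(4) layout:
  0..1  signature  (1B, 1-aligned)
  1..4  -- padding (3B)
  4..12  size  (8B, 4-aligned)
  12..13  crc  (1B, 1-aligned)
  13..14  inode  (1B, 1-aligned)
  14..16  -- padding (2B)
  16..144  attrs  (128B, 4-aligned)
  144..148  offset  (4B, 4-aligned)
  148..156  mtime  (8B, 4-aligned)
  156..164  reserved  (8B, 4-aligned)
  sizeof = 164, alignof = 4
176 − 164 = 12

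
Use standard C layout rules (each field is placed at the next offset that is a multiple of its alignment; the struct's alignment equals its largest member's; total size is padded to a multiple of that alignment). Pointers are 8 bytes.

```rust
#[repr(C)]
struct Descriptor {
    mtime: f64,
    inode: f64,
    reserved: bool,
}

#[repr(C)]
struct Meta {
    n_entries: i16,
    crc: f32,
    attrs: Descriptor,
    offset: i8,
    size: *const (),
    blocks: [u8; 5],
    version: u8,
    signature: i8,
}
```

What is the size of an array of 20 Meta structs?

Descriptor: mtime at 0 (size 8, align 8) → ends 8; inode at 8 (size 8, align 8) → ends 16; reserved at 16 (size 1, align 1) → ends 17; tail pad 7 to reach multiple of 8; total 24 bytes, alignment 8
n_entries at 0 (size 2, align 2) → ends 2
pad 2 to align 4 for crc
crc at 4 (size 4, align 4) → ends 8
attrs at 8 (size 24, align 8) → ends 32
offset at 32 (size 1, align 1) → ends 33
pad 7 to align 8 for size
size at 40 (size 8, align 8) → ends 48
blocks at 48 (size 5, align 1) → ends 53
version at 53 (size 1, align 1) → ends 54
signature at 54 (size 1, align 1) → ends 55
tail pad 1 to reach multiple of 8
total 56 bytes, alignment 8
array of 20: 20 × 56 = 1120

1120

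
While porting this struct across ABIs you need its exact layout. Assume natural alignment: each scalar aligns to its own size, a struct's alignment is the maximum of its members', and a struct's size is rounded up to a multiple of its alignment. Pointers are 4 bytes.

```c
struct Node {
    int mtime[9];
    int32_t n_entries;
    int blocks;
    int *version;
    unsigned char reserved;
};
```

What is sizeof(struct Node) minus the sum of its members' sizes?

mtime at 0 (size 36, align 4) → ends 36
n_entries at 36 (size 4, align 4) → ends 40
blocks at 40 (size 4, align 4) → ends 44
version at 44 (size 4, align 4) → ends 48
reserved at 48 (size 1, align 1) → ends 49
tail pad 3 to reach multiple of 4
total 52 bytes, alignment 4
data bytes 49, size 52 → padding 3

3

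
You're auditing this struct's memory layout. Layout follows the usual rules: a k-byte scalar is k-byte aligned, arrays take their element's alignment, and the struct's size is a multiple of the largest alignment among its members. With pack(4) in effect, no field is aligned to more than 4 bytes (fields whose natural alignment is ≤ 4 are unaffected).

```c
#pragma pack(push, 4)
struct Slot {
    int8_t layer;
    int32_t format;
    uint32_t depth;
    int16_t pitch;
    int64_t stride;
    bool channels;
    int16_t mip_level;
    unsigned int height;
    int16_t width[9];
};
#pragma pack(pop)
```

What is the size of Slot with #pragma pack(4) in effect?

52

layer at 0 (size 1, align 1) → ends 1
pad 3 to align 4 for format
format at 4 (size 4, align 4) → ends 8
depth at 8 (size 4, align 4) → ends 12
pitch at 12 (size 2, align 2) → ends 14
pad 2 to align 4 for stride
stride at 16 (size 8, align 4) → ends 24
channels at 24 (size 1, align 1) → ends 25
pad 1 to align 2 for mip_level
mip_level at 26 (size 2, align 2) → ends 28
height at 28 (size 4, align 4) → ends 32
width at 32 (size 18, align 2) → ends 50
tail pad 2 to reach multiple of 4
total 52 bytes, alignment 4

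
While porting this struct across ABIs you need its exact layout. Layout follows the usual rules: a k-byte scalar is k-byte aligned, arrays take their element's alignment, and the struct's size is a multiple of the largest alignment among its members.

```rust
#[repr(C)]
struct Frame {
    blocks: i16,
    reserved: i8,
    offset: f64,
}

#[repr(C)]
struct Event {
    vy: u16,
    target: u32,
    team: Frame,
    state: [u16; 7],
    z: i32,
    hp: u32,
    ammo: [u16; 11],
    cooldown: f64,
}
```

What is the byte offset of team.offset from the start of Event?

Frame: @0: blocks [2B, align 2] → 2; @2: reserved [1B, align 1] → 3; +5 pad (align 8); @8: offset [8B, align 8] → 16; size 16, align 8
@0: vy [2B, align 2] → 2
+2 pad (align 4)
@4: target [4B, align 4] → 8
@8: team [16B, align 8] → 24
within Frame: offset at 8
8 + 8 = 16

16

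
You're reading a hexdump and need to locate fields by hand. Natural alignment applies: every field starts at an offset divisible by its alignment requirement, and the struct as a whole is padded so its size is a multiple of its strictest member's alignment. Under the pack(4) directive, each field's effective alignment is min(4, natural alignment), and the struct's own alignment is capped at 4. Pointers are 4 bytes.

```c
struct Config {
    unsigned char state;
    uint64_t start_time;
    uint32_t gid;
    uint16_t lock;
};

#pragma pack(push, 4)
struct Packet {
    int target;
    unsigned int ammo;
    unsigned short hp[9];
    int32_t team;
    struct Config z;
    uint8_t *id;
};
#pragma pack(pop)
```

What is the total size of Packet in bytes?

60

Config: @0: state [1B, align 1] → 1; +7 pad (align 8); @8: start_time [8B, align 8] → 16; @16: gid [4B, align 4] → 20; @20: lock [2B, align 2] → 22; +2 tail pad (align 8); size 24, align 8
@0: target [4B, align 4] → 4
@4: ammo [4B, align 4] → 8
@8: hp [18B, align 2] → 26
+2 pad (align 4)
@28: team [4B, align 4] → 32
@32: z [24B, align 4] → 56
@56: id [4B, align 4] → 60
size 60, align 4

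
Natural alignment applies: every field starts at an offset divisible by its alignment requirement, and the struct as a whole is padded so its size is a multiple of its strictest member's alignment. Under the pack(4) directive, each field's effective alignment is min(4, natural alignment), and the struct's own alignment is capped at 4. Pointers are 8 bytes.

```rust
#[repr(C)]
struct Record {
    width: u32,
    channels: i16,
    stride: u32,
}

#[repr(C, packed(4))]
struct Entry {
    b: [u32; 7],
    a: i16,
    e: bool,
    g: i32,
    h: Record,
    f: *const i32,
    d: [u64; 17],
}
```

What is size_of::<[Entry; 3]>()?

576

Record: @0: width [4B, align 4] → 4; @4: channels [2B, align 2] → 6; +2 pad (align 4); @8: stride [4B, align 4] → 12; size 12, align 4
@0: b [28B, align 4] → 28
@28: a [2B, align 2] → 30
@30: e [1B, align 1] → 31
+1 pad (align 4)
@32: g [4B, align 4] → 36
@36: h [12B, align 4] → 48
@48: f [8B, align 4] → 56
@56: d [136B, align 4] → 192
size 192, align 4
array of 3: 3 × 192 = 576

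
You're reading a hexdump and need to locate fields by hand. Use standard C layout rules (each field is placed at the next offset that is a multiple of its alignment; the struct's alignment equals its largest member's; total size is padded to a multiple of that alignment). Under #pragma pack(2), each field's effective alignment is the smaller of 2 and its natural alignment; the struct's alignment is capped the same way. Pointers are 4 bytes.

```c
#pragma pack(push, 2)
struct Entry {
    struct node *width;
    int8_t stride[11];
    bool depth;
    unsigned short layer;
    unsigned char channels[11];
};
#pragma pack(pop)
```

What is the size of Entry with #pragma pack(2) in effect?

@0: width [4B, align 2] → 4
@4: stride [11B, align 1] → 15
@15: depth [1B, align 1] → 16
@16: layer [2B, align 2] → 18
@18: channels [11B, align 1] → 29
+1 tail pad (align 2)
size 30, align 2

30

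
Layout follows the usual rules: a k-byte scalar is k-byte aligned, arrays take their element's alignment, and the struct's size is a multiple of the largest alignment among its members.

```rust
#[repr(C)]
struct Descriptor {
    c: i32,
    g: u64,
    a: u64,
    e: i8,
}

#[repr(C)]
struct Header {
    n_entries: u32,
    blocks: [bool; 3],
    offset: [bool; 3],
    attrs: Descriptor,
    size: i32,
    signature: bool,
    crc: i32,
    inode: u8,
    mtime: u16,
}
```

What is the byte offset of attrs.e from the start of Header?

Descriptor: 0..4  c  (4B, 4-aligned); 4..8  -- padding (4B); 8..16  g  (8B, 8-aligned); 16..24  a  (8B, 8-aligned); 24..25  e  (1B, 1-aligned); 25..32  -- tail padding (7B); sizeof = 32, alignof = 8
0..4  n_entries  (4B, 4-aligned)
4..7  blocks  (3B, 1-aligned)
7..10  offset  (3B, 1-aligned)
10..16  -- padding (6B)
16..48  attrs  (32B, 8-aligned)
within Descriptor: e at 24
16 + 24 = 40

40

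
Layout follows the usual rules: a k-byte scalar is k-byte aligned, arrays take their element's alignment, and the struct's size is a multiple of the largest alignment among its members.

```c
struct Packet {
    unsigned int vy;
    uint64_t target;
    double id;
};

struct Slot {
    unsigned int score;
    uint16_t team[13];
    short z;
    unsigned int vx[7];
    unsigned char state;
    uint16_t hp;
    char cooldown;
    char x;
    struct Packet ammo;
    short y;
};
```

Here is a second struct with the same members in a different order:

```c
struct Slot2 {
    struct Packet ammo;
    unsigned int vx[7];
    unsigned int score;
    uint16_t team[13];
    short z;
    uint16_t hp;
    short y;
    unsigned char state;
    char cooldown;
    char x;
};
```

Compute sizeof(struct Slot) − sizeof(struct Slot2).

Packet: 0..4  vy  (4B, 4-aligned); 4..8  -- padding (4B); 8..16  target  (8B, 8-aligned); 16..24  id  (8B, 8-aligned); sizeof = 24, alignof = 8
0..4  score  (4B, 4-aligned)
4..30  team  (26B, 2-aligned)
30..32  z  (2B, 2-aligned)
32..60  vx  (28B, 4-aligned)
60..61  state  (1B, 1-aligned)
61..62  -- padding (1B)
62..64  hp  (2B, 2-aligned)
64..65  cooldown  (1B, 1-aligned)
65..66  x  (1B, 1-aligned)
66..72  -- padding (6B)
72..96  ammo  (24B, 8-aligned)
96..98  y  (2B, 2-aligned)
98..104  -- tail padding (6B)
sizeof = 104, alignof = 8
— Slot2 —
0..24  ammo  (24B, 8-aligned)
24..52  vx  (28B, 4-aligned)
52..56  score  (4B, 4-aligned)
56..82  team  (26B, 2-aligned)
82..84  z  (2B, 2-aligned)
84..86  hp  (2B, 2-aligned)
86..88  y  (2B, 2-aligned)
88..89  state  (1B, 1-aligned)
89..90  cooldown  (1B, 1-aligned)
90..91  x  (1B, 1-aligned)
91..96  -- tail padding (5B)
sizeof = 96, alignof = 8
104 − 96 = 8

8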